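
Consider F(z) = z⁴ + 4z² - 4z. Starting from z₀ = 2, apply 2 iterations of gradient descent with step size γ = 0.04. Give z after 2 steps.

0.32098816

F′(z) = 4z³ + 8z - 4
Step 1: F′(2) = 44; z₁ = 2 − 0.04·44 = 0.24
Step 2: F′(0.24) = -2.024704; z₂ = 0.24 − 0.04·(-2.024704) = 0.32098816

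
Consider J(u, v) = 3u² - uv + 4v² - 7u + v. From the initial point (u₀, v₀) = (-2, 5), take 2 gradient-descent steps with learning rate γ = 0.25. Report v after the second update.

6.5

∇J = (6u - v - 7, -u + 8v + 1)
Step 1: at (-2, 5), ∇J = (-24, 43) → (-2, 5) − 0.25·(-24, 43) = (4, -5.75)
Step 2: at (4, -5.75), ∇J = (22.75, -49) → (4, -5.75) − 0.25·(22.75, -49) = (-1.6875, 6.5)
v = 6.5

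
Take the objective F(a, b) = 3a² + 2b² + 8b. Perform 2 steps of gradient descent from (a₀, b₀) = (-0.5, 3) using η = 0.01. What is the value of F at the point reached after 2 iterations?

∇F = (6a, 4b + 8)
(a₁, b₁) = (-0.5, 3) − 0.01·(-3, 20) = (-0.47, 2.8)
(a₂, b₂) = (-0.47, 2.8) − 0.01·(-2.82, 19.2) = (-0.4418, 2.608)
F(-0.4418, 2.608) = 35.05288972

35.05288972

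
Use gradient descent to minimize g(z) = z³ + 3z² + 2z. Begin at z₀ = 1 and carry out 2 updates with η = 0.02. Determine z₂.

g′(z) = 3z² + 6z + 2
z₁ = 1 − 0.02·11 = 0.78
z₂ = 0.78 − 0.02·8.5052 = 0.609896

0.609896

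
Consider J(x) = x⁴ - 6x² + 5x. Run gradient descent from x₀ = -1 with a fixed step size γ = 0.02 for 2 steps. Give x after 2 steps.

-1.50236992

J′(x) = 4x³ - 12x + 5
x₁ = -1 − 0.02·13 = -1.26
x₂ = -1.26 − 0.02·12.118496 = -1.50236992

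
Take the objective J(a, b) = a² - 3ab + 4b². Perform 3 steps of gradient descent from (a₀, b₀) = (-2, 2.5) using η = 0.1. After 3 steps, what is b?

-0.268

∇J = (2a - 3b, -3a + 8b)
Step 1: at (-2, 2.5), ∇J = (-11.5, 26) → (-2, 2.5) − 0.1·(-11.5, 26) = (-0.85, -0.1)
Step 2: at (-0.85, -0.1), ∇J = (-1.4, 1.75) → (-0.85, -0.1) − 0.1·(-1.4, 1.75) = (-0.71, -0.275)
Step 3: at (-0.71, -0.275), ∇J = (-0.595, -0.07) → (-0.71, -0.275) − 0.1·(-0.595, -0.07) = (-0.6505, -0.268)
b = -0.268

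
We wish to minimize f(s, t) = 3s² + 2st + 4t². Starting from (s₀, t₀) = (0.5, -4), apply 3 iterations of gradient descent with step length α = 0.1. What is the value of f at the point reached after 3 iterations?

∇f = (6s + 2t, 2s + 8t)
Step 1: at (0.5, -4), ∇f = (-5, -31) → (0.5, -4) − 0.1·(-5, -31) = (1, -0.9)
Step 2: at (1, -0.9), ∇f = (4.2, -5.2) → (1, -0.9) − 0.1·(4.2, -5.2) = (0.58, -0.38)
Step 3: at (0.58, -0.38), ∇f = (2.72, -1.88) → (0.58, -0.38) − 0.1·(2.72, -1.88) = (0.308, -0.192)
f(0.308, -0.192) = 0.313776

0.313776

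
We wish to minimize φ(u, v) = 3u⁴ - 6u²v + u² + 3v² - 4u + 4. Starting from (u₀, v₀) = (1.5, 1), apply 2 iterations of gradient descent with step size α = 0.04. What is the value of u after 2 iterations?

1.02233088

∇φ = (12u³ - 12uv + 2u - 4, -6u² + 6v)
Step 1: at (1.5, 1), ∇φ = (21.5, -7.5) → (1.5, 1) − 0.04·(21.5, -7.5) = (0.64, 1.3)
Step 2: at (0.64, 1.3), ∇φ = (-9.558272, 5.3424) → (0.64, 1.3) − 0.04·(-9.558272, 5.3424) = (1.02233088, 1.086304)
u = 1.02233088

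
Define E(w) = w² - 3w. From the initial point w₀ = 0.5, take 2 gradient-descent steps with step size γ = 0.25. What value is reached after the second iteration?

E′(w) = 2w - 3
Step 1: E′(0.5) = -2; w₁ = 0.5 − 0.25·(-2) = 1
Step 2: E′(1) = -1; w₂ = 1 − 0.25·(-1) = 1.25

1.25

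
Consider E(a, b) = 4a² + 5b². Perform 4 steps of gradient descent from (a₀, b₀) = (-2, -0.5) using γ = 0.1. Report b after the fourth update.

0

∇E = (8a, 10b)
(a₁, b₁) = (-2, -0.5) − 0.1·(-16, -5) = (-0.4, 0)
(a₂, b₂) = (-0.4, 0) − 0.1·(-3.2, 0) = (-0.08, 0)
(a₃, b₃) = (-0.08, 0) − 0.1·(-0.64, 0) = (-0.016, 0)
(a₄, b₄) = (-0.016, 0) − 0.1·(-0.128, 0) = (-0.0032, 0)
b = 0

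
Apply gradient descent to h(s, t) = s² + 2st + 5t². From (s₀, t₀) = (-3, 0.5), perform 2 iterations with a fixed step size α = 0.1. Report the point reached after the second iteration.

(-2.12, 0.5)

∇h = (2s + 2t, 2s + 10t)
(s₁, t₁) = (-3, 0.5) − 0.1·(-5, -1) = (-2.5, 0.6)
(s₂, t₂) = (-2.5, 0.6) − 0.1·(-3.8, 1) = (-2.12, 0.5)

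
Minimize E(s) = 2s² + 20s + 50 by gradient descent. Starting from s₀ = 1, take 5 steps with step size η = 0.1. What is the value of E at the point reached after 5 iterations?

0.4353564672

E′(s) = 4s + 20
Step 1: E′(1) = 24; s₁ = 1 − 0.1·24 = -1.4
Step 2: E′(-1.4) = 14.4; s₂ = -1.4 − 0.1·14.4 = -2.84
Step 3: E′(-2.84) = 8.64; s₃ = -2.84 − 0.1·8.64 = -3.704
Step 4: E′(-3.704) = 5.184; s₄ = -3.704 − 0.1·5.184 = -4.2224
Step 5: E′(-4.2224) = 3.1104; s₅ = -4.2224 − 0.1·3.1104 = -4.53344
E(-4.53344) = 0.4353564672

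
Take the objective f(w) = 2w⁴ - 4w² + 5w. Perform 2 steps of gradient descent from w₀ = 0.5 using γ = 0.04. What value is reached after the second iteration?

f′(w) = 8w³ - 8w + 5
Step 1: f′(0.5) = 2; w₁ = 0.5 − 0.04·2 = 0.42
Step 2: f′(0.42) = 2.232704; w₂ = 0.42 − 0.04·2.232704 = 0.33069184

0.33069184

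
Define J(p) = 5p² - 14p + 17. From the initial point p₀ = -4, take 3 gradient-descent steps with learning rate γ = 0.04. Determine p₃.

J′(p) = 10p - 14
Step 1: J′(-4) = -54; p₁ = -4 − 0.04·(-54) = -1.84
Step 2: J′(-1.84) = -32.4; p₂ = -1.84 − 0.04·(-32.4) = -0.544
Step 3: J′(-0.544) = -19.44; p₃ = -0.544 − 0.04·(-19.44) = 0.2336

0.2336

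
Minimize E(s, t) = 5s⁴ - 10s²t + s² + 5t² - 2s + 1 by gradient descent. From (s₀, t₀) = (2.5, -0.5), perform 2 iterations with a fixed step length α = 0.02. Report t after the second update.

∇E = (20s³ - 20st + 2s - 2, -10s² + 10t)
Step 1: at (2.5, -0.5), ∇E = (340.5, -67.5) → (2.5, -0.5) − 0.02·(340.5, -67.5) = (-4.31, 0.85)
Step 2: at (-4.31, 0.85), ∇E = (-1538.60982, -177.261) → (-4.31, 0.85) − 0.02·(-1538.60982, -177.261) = (26.4621964, 4.39522)
t = 4.39522

4.39522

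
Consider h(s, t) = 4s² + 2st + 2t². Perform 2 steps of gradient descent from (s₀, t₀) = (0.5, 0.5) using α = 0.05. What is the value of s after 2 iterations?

0.115

∇h = (8s + 2t, 2s + 4t)
Step 1: at (0.5, 0.5), ∇h = (5, 3) → (0.5, 0.5) − 0.05·(5, 3) = (0.25, 0.35)
Step 2: at (0.25, 0.35), ∇h = (2.7, 1.9) → (0.25, 0.35) − 0.05·(2.7, 1.9) = (0.115, 0.255)
s = 0.115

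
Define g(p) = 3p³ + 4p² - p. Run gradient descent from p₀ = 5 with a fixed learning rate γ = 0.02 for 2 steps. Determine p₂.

-0.229312

g′(p) = 9p² + 8p - 1
Step 1: g′(5) = 264; p₁ = 5 − 0.02·264 = -0.28
Step 2: g′(-0.28) = -2.5344; p₂ = -0.28 − 0.02·(-2.5344) = -0.229312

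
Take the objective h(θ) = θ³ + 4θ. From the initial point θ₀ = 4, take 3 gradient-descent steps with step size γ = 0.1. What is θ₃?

-3.6707072

h′(θ) = 3θ² + 4
θ₁ = 4 − 0.1·52 = -1.2
θ₂ = -1.2 − 0.1·8.32 = -2.032
θ₃ = -2.032 − 0.1·16.387072 = -3.6707072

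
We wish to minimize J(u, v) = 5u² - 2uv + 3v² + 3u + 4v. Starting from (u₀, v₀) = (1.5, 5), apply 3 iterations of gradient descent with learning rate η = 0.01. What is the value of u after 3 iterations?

∇J = (10u - 2v + 3, -2u + 6v + 4)
Step 1: at (1.5, 5), ∇J = (8, 31) → (1.5, 5) − 0.01·(8, 31) = (1.42, 4.69)
Step 2: at (1.42, 4.69), ∇J = (7.82, 29.3) → (1.42, 4.69) − 0.01·(7.82, 29.3) = (1.3418, 4.397)
Step 3: at (1.3418, 4.397), ∇J = (7.624, 27.6984) → (1.3418, 4.397) − 0.01·(7.624, 27.6984) = (1.26556, 4.120016)
u = 1.26556

1.26556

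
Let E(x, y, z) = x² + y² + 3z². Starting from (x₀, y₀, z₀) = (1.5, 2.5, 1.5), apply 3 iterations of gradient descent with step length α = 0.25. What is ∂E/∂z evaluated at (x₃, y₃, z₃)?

∇E = (2x, 2y, 6z)
(x₁, y₁, z₁) = (1.5, 2.5, 1.5) − 0.25·(3, 5, 9) = (0.75, 1.25, -0.75)
(x₂, y₂, z₂) = (0.75, 1.25, -0.75) − 0.25·(1.5, 2.5, -4.5) = (0.375, 0.625, 0.375)
(x₃, y₃, z₃) = (0.375, 0.625, 0.375) − 0.25·(0.75, 1.25, 2.25) = (0.1875, 0.3125, -0.1875)
∂E/∂z at (0.1875, 0.3125, -0.1875) = -1.125

-1.125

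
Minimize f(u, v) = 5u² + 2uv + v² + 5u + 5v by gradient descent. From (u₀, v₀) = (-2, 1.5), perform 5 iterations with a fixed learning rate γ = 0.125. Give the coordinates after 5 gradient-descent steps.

(-0.34375, -1.03125)

∇f = (10u + 2v + 5, 2u + 2v + 5)
(u₁, v₁) = (-2, 1.5) − 0.125·(-12, 4) = (-0.5, 1)
(u₂, v₂) = (-0.5, 1) − 0.125·(2, 6) = (-0.75, 0.25)
(u₃, v₃) = (-0.75, 0.25) − 0.125·(-2, 4) = (-0.5, -0.25)
(u₄, v₄) = (-0.5, -0.25) − 0.125·(-0.5, 3.5) = (-0.4375, -0.6875)
(u₅, v₅) = (-0.4375, -0.6875) − 0.125·(-0.75, 2.75) = (-0.34375, -1.03125)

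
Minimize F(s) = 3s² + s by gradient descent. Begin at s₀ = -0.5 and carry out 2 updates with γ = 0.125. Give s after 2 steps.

-0.1875

F′(s) = 6s + 1
s₁ = -0.5 − 0.125·(-2) = -0.25
s₂ = -0.25 − 0.125·(-0.5) = -0.1875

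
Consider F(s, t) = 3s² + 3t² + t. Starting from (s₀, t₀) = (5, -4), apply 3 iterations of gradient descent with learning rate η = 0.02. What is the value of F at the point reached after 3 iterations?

∇F = (6s, 6t + 1)
Step 1: at (5, -4), ∇F = (30, -23) → (5, -4) − 0.02·(30, -23) = (4.4, -3.54)
Step 2: at (4.4, -3.54), ∇F = (26.4, -20.24) → (4.4, -3.54) − 0.02·(26.4, -20.24) = (3.872, -3.1352)
Step 3: at (3.872, -3.1352), ∇F = (23.232, -17.8112) → (3.872, -3.1352) − 0.02·(23.232, -17.8112) = (3.40736, -2.778976)
F(3.40736, -2.778976) = 55.219453334528

55.219453334528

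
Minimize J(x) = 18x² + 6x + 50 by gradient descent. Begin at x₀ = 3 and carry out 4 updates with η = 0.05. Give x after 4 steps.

J′(x) = 36x + 6
Step 1: J′(3) = 114; x₁ = 3 − 0.05·114 = -2.7
Step 2: J′(-2.7) = -91.2; x₂ = -2.7 − 0.05·(-91.2) = 1.86
Step 3: J′(1.86) = 72.96; x₃ = 1.86 − 0.05·72.96 = -1.788
Step 4: J′(-1.788) = -58.368; x₄ = -1.788 − 0.05·(-58.368) = 1.1304

1.1304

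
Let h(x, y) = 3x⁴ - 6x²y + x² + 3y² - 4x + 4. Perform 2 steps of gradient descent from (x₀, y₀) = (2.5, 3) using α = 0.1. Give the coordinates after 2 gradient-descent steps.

∇h = (12x³ - 12xy + 2x - 4, -6x² + 6y)
Step 1: at (2.5, 3), ∇h = (98.5, -19.5) → (2.5, 3) − 0.1·(98.5, -19.5) = (-7.35, 4.95)
Step 2: at (-7.35, 4.95), ∇h = (-4346.8945, -294.435) → (-7.35, 4.95) − 0.1·(-4346.8945, -294.435) = (427.33945, 34.3935)

(427.33945, 34.3935)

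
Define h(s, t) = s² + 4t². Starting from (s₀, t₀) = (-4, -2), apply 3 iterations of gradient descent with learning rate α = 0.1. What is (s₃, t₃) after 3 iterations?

(-2.048, -0.016)

∇h = (2s, 8t)
(s₁, t₁) = (-4, -2) − 0.1·(-8, -16) = (-3.2, -0.4)
(s₂, t₂) = (-3.2, -0.4) − 0.1·(-6.4, -3.2) = (-2.56, -0.08)
(s₃, t₃) = (-2.56, -0.08) − 0.1·(-5.12, -0.64) = (-2.048, -0.016)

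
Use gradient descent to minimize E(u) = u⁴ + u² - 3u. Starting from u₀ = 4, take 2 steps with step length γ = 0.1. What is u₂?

4300.1644

E′(u) = 4u³ + 2u - 3
u₁ = 4 − 0.1·261 = -22.1
u₂ = -22.1 − 0.1·(-43222.644) = 4300.1644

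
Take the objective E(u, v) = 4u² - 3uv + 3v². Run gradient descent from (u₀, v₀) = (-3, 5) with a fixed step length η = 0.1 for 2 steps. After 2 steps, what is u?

0.51

∇E = (8u - 3v, -3u + 6v)
Step 1: at (-3, 5), ∇E = (-39, 39) → (-3, 5) − 0.1·(-39, 39) = (0.9, 1.1)
Step 2: at (0.9, 1.1), ∇E = (3.9, 3.9) → (0.9, 1.1) − 0.1·(3.9, 3.9) = (0.51, 0.71)
u = 0.51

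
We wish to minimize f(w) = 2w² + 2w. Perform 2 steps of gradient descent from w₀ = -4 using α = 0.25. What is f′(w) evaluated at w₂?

f′(w) = 4w + 2
Step 1: f′(-4) = -14; w₁ = -4 − 0.25·(-14) = -0.5
Step 2: f′(-0.5) = 0; w₂ = -0.5 − 0.25·0 = -0.5
f′(w) at (-0.5) = 0

0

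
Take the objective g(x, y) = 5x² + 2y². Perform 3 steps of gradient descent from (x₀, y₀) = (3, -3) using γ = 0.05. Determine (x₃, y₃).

∇g = (10x, 4y)
Step 1: at (3, -3), ∇g = (30, -12) → (3, -3) − 0.05·(30, -12) = (1.5, -2.4)
Step 2: at (1.5, -2.4), ∇g = (15, -9.6) → (1.5, -2.4) − 0.05·(15, -9.6) = (0.75, -1.92)
Step 3: at (0.75, -1.92), ∇g = (7.5, -7.68) → (0.75, -1.92) − 0.05·(7.5, -7.68) = (0.375, -1.536)

(0.375, -1.536)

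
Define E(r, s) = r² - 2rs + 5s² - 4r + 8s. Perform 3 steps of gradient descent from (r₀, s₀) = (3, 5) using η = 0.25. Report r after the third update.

7

∇E = (2r - 2s - 4, -2r + 10s + 8)
(r₁, s₁) = (3, 5) − 0.25·(-8, 52) = (5, -8)
(r₂, s₂) = (5, -8) − 0.25·(22, -82) = (-0.5, 12.5)
(r₃, s₃) = (-0.5, 12.5) − 0.25·(-30, 134) = (7, -21)
r = 7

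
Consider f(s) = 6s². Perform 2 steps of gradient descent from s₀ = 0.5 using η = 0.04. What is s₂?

0.1352

f′(s) = 12s
Step 1: f′(0.5) = 6; s₁ = 0.5 − 0.04·6 = 0.26
Step 2: f′(0.26) = 3.12; s₂ = 0.26 − 0.04·3.12 = 0.1352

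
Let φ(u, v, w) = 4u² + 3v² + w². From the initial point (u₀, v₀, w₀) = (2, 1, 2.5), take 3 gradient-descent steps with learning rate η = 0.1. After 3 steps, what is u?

∇φ = (8u, 6v, 2w)
(u₁, v₁, w₁) = (2, 1, 2.5) − 0.1·(16, 6, 5) = (0.4, 0.4, 2)
(u₂, v₂, w₂) = (0.4, 0.4, 2) − 0.1·(3.2, 2.4, 4) = (0.08, 0.16, 1.6)
(u₃, v₃, w₃) = (0.08, 0.16, 1.6) − 0.1·(0.64, 0.96, 3.2) = (0.016, 0.064, 1.28)
u = 0.016

0.016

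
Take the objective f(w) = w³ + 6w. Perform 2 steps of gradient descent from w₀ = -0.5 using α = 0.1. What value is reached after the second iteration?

-2.1891875

f′(w) = 3w² + 6
w₁ = -0.5 − 0.1·6.75 = -1.175
w₂ = -1.175 − 0.1·10.141875 = -2.1891875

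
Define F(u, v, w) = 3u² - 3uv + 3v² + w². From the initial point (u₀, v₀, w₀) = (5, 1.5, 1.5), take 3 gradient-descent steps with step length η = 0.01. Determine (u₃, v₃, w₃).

∇F = (6u - 3v, -3u + 6v, 2w)
Step 1: at (5, 1.5, 1.5), ∇F = (25.5, -6, 3) → (5, 1.5, 1.5) − 0.01·(25.5, -6, 3) = (4.745, 1.56, 1.47)
Step 2: at (4.745, 1.56, 1.47), ∇F = (23.79, -4.875, 2.94) → (4.745, 1.56, 1.47) − 0.01·(23.79, -4.875, 2.94) = (4.5071, 1.60875, 1.4406)
Step 3: at (4.5071, 1.60875, 1.4406), ∇F = (22.21635, -3.8688, 2.8812) → (4.5071, 1.60875, 1.4406) − 0.01·(22.21635, -3.8688, 2.8812) = (4.2849365, 1.647438, 1.411788)

(4.2849365, 1.647438, 1.411788)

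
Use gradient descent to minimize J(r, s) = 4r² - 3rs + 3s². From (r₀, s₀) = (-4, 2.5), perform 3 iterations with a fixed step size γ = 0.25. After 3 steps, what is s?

-10.0625

∇J = (8r - 3s, -3r + 6s)
Step 1: at (-4, 2.5), ∇J = (-39.5, 27) → (-4, 2.5) − 0.25·(-39.5, 27) = (5.875, -4.25)
Step 2: at (5.875, -4.25), ∇J = (59.75, -43.125) → (5.875, -4.25) − 0.25·(59.75, -43.125) = (-9.0625, 6.53125)
Step 3: at (-9.0625, 6.53125), ∇J = (-92.09375, 66.375) → (-9.0625, 6.53125) − 0.25·(-92.09375, 66.375) = (13.9609375, -10.0625)
s = -10.0625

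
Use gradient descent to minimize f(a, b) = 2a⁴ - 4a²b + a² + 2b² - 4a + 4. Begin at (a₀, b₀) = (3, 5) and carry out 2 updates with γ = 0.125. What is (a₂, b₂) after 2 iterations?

(720.265625, 46.28125)

∇f = (8a³ - 8ab + 2a - 4, -4a² + 4b)
Step 1: at (3, 5), ∇f = (98, -16) → (3, 5) − 0.125·(98, -16) = (-9.25, 7)
Step 2: at (-9.25, 7), ∇f = (-5836.125, -314.25) → (-9.25, 7) − 0.125·(-5836.125, -314.25) = (720.265625, 46.28125)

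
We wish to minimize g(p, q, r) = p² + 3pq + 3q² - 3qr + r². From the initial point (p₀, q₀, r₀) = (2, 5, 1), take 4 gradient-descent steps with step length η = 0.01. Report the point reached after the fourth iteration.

(1.31767562, 3.84642164, 1.44942886)

∇g = (2p + 3q, 3p + 6q - 3r, -3q + 2r)
Step 1: at (2, 5, 1), ∇g = (19, 33, -13) → (2, 5, 1) − 0.01·(19, 33, -13) = (1.81, 4.67, 1.13)
Step 2: at (1.81, 4.67, 1.13), ∇g = (17.63, 30.06, -11.75) → (1.81, 4.67, 1.13) − 0.01·(17.63, 30.06, -11.75) = (1.6337, 4.3694, 1.2475)
Step 3: at (1.6337, 4.3694, 1.2475), ∇g = (16.3756, 27.375, -10.6132) → (1.6337, 4.3694, 1.2475) − 0.01·(16.3756, 27.375, -10.6132) = (1.469944, 4.09565, 1.353632)
Step 4: at (1.469944, 4.09565, 1.353632), ∇g = (15.226838, 24.922836, -9.579686) → (1.469944, 4.09565, 1.353632) − 0.01·(15.226838, 24.922836, -9.579686) = (1.31767562, 3.84642164, 1.44942886)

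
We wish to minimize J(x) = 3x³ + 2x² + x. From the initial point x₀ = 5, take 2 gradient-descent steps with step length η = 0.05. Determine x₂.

-29.8705

J′(x) = 9x² + 4x + 1
x₁ = 5 − 0.05·246 = -7.3
x₂ = -7.3 − 0.05·451.41 = -29.8705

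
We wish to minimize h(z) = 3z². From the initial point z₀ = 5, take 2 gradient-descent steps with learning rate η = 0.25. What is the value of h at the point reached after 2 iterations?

h′(z) = 6z
Step 1: h′(5) = 30; z₁ = 5 − 0.25·30 = -2.5
Step 2: h′(-2.5) = -15; z₂ = -2.5 − 0.25·(-15) = 1.25
h(1.25) = 4.6875

4.6875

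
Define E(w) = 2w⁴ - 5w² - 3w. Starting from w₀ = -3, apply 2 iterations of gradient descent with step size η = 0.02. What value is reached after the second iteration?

E′(w) = 8w³ - 10w - 3
Step 1: E′(-3) = -189; w₁ = -3 − 0.02·(-189) = 0.78
Step 2: E′(0.78) = -7.003584; w₂ = 0.78 − 0.02·(-7.003584) = 0.92007168

0.92007168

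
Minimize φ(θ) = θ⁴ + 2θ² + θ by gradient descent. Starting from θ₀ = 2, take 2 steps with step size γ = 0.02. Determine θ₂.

0.93415744

φ′(θ) = 4θ³ + 4θ + 1
Step 1: φ′(2) = 41; θ₁ = 2 − 0.02·41 = 1.18
Step 2: φ′(1.18) = 12.292128; θ₂ = 1.18 − 0.02·12.292128 = 0.93415744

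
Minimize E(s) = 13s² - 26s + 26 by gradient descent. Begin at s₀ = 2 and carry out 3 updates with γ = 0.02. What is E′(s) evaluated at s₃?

E′(s) = 26s - 26
s₁ = 2 − 0.02·26 = 1.48
s₂ = 1.48 − 0.02·12.48 = 1.2304
s₃ = 1.2304 − 0.02·5.9904 = 1.110592
E′(s) at (1.110592) = 2.875392

2.875392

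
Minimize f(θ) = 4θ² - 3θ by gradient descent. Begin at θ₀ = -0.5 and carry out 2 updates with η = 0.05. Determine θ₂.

0.06

f′(θ) = 8θ - 3
θ₁ = -0.5 − 0.05·(-7) = -0.15
θ₂ = -0.15 − 0.05·(-4.2) = 0.06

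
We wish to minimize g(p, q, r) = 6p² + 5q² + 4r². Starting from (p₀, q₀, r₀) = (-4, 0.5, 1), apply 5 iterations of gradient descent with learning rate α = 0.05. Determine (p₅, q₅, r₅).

∇g = (12p, 10q, 8r)
Step 1: at (-4, 0.5, 1), ∇g = (-48, 5, 8) → (-4, 0.5, 1) − 0.05·(-48, 5, 8) = (-1.6, 0.25, 0.6)
Step 2: at (-1.6, 0.25, 0.6), ∇g = (-19.2, 2.5, 4.8) → (-1.6, 0.25, 0.6) − 0.05·(-19.2, 2.5, 4.8) = (-0.64, 0.125, 0.36)
Step 3: at (-0.64, 0.125, 0.36), ∇g = (-7.68, 1.25, 2.88) → (-0.64, 0.125, 0.36) − 0.05·(-7.68, 1.25, 2.88) = (-0.256, 0.0625, 0.216)
Step 4: at (-0.256, 0.0625, 0.216), ∇g = (-3.072, 0.625, 1.728) → (-0.256, 0.0625, 0.216) − 0.05·(-3.072, 0.625, 1.728) = (-0.1024, 0.03125, 0.1296)
Step 5: at (-0.1024, 0.03125, 0.1296), ∇g = (-1.2288, 0.3125, 1.0368) → (-0.1024, 0.03125, 0.1296) − 0.05·(-1.2288, 0.3125, 1.0368) = (-0.04096, 0.015625, 0.07776)

(-0.04096, 0.015625, 0.07776)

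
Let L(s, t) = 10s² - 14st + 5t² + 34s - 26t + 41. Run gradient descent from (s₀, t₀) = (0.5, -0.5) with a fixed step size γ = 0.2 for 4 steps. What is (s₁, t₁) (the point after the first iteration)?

(-9.7, 7.1)

∇L = (20s - 14t + 34, -14s + 10t - 26)
Step 1: at (0.5, -0.5), ∇L = (51, -38) → (0.5, -0.5) − 0.2·(51, -38) = (-9.7, 7.1)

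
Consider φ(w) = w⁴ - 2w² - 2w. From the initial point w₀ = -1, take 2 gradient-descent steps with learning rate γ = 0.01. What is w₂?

φ′(w) = 4w³ - 4w - 2
w₁ = -1 − 0.01·(-2) = -0.98
w₂ = -0.98 − 0.01·(-1.844768) = -0.96155232

-0.96155232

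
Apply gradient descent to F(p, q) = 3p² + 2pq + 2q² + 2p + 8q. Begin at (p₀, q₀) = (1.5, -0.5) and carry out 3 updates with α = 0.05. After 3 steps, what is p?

∇F = (6p + 2q + 2, 2p + 4q + 8)
(p₁, q₁) = (1.5, -0.5) − 0.05·(10, 9) = (1, -0.95)
(p₂, q₂) = (1, -0.95) − 0.05·(6.1, 6.2) = (0.695, -1.26)
(p₃, q₃) = (0.695, -1.26) − 0.05·(3.65, 4.35) = (0.5125, -1.4775)
p = 0.5125

0.5125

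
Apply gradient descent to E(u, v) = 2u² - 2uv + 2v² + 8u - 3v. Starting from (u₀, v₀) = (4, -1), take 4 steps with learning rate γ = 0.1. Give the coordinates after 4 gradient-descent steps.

∇E = (4u - 2v + 8, -2u + 4v - 3)
Step 1: at (4, -1), ∇E = (26, -15) → (4, -1) − 0.1·(26, -15) = (1.4, 0.5)
Step 2: at (1.4, 0.5), ∇E = (12.6, -3.8) → (1.4, 0.5) − 0.1·(12.6, -3.8) = (0.14, 0.88)
Step 3: at (0.14, 0.88), ∇E = (6.8, 0.24) → (0.14, 0.88) − 0.1·(6.8, 0.24) = (-0.54, 0.856)
Step 4: at (-0.54, 0.856), ∇E = (4.128, 1.504) → (-0.54, 0.856) − 0.1·(4.128, 1.504) = (-0.9528, 0.7056)

(-0.9528, 0.7056)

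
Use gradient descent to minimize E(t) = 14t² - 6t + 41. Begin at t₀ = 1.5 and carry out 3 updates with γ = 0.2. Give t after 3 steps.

E′(t) = 28t - 6
t₁ = 1.5 − 0.2·36 = -5.7
t₂ = -5.7 − 0.2·(-165.6) = 27.42
t₃ = 27.42 − 0.2·761.76 = -124.932

-124.932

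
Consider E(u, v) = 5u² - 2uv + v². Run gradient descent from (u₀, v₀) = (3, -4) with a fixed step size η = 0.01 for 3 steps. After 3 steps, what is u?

∇E = (10u - 2v, -2u + 2v)
Step 1: at (3, -4), ∇E = (38, -14) → (3, -4) − 0.01·(38, -14) = (2.62, -3.86)
Step 2: at (2.62, -3.86), ∇E = (33.92, -12.96) → (2.62, -3.86) − 0.01·(33.92, -12.96) = (2.2808, -3.7304)
Step 3: at (2.2808, -3.7304), ∇E = (30.2688, -12.0224) → (2.2808, -3.7304) − 0.01·(30.2688, -12.0224) = (1.978112, -3.610176)
u = 1.978112

1.978112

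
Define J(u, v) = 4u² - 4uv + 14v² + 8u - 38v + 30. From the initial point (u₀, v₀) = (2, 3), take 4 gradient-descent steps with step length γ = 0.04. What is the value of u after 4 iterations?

0.31146496

∇J = (8u - 4v + 8, -4u + 28v - 38)
Step 1: at (2, 3), ∇J = (12, 38) → (2, 3) − 0.04·(12, 38) = (1.52, 1.48)
Step 2: at (1.52, 1.48), ∇J = (14.24, -2.64) → (1.52, 1.48) − 0.04·(14.24, -2.64) = (0.9504, 1.5856)
Step 3: at (0.9504, 1.5856), ∇J = (9.2608, 2.5952) → (0.9504, 1.5856) − 0.04·(9.2608, 2.5952) = (0.579968, 1.481792)
Step 4: at (0.579968, 1.481792), ∇J = (6.712576, 1.170304) → (0.579968, 1.481792) − 0.04·(6.712576, 1.170304) = (0.31146496, 1.43497984)
u = 0.31146496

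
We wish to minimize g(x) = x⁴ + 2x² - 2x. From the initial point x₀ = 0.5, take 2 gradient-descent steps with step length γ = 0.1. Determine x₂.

0.43355

g′(x) = 4x³ + 4x - 2
x₁ = 0.5 − 0.1·0.5 = 0.45
x₂ = 0.45 − 0.1·0.1645 = 0.43355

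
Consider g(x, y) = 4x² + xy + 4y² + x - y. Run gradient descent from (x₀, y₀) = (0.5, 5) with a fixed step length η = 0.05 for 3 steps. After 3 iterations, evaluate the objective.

4.085202515625

∇g = (8x + y + 1, x + 8y - 1)
Step 1: at (0.5, 5), ∇g = (10, 39.5) → (0.5, 5) − 0.05·(10, 39.5) = (0, 3.025)
Step 2: at (0, 3.025), ∇g = (4.025, 23.2) → (0, 3.025) − 0.05·(4.025, 23.2) = (-0.20125, 1.865)
Step 3: at (-0.20125, 1.865), ∇g = (1.255, 13.71875) → (-0.20125, 1.865) − 0.05·(1.255, 13.71875) = (-0.264, 1.1790625)
g(-0.264, 1.1790625) = 4.085202515625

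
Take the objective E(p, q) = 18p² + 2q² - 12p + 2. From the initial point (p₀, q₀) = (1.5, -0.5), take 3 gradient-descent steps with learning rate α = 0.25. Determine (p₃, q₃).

(-597, 0)

∇E = (36p - 12, 4q)
Step 1: at (1.5, -0.5), ∇E = (42, -2) → (1.5, -0.5) − 0.25·(42, -2) = (-9, 0)
Step 2: at (-9, 0), ∇E = (-336, 0) → (-9, 0) − 0.25·(-336, 0) = (75, 0)
Step 3: at (75, 0), ∇E = (2688, 0) → (75, 0) − 0.25·(2688, 0) = (-597, 0)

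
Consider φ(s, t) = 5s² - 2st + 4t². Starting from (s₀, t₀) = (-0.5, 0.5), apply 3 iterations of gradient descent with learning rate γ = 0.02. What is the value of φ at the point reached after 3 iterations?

0.615080311808

∇φ = (10s - 2t, -2s + 8t)
(s₁, t₁) = (-0.5, 0.5) − 0.02·(-6, 5) = (-0.38, 0.4)
(s₂, t₂) = (-0.38, 0.4) − 0.02·(-4.6, 3.96) = (-0.288, 0.3208)
(s₃, t₃) = (-0.288, 0.3208) − 0.02·(-3.5216, 3.1424) = (-0.217568, 0.257952)
φ(-0.217568, 0.257952) = 0.615080311808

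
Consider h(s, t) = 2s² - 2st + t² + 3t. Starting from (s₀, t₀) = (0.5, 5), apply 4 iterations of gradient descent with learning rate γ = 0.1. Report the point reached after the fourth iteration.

(1.396, 1.9312)

∇h = (4s - 2t, -2s + 2t + 3)
Step 1: at (0.5, 5), ∇h = (-8, 12) → (0.5, 5) − 0.1·(-8, 12) = (1.3, 3.8)
Step 2: at (1.3, 3.8), ∇h = (-2.4, 8) → (1.3, 3.8) − 0.1·(-2.4, 8) = (1.54, 3)
Step 3: at (1.54, 3), ∇h = (0.16, 5.92) → (1.54, 3) − 0.1·(0.16, 5.92) = (1.524, 2.408)
Step 4: at (1.524, 2.408), ∇h = (1.28, 4.768) → (1.524, 2.408) − 0.1·(1.28, 4.768) = (1.396, 1.9312)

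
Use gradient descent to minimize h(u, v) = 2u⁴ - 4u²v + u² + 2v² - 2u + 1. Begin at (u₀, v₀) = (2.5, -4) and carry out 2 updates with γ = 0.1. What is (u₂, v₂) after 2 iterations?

∇h = (8u³ - 8uv + 2u - 2, -4u² + 4v)
(u₁, v₁) = (2.5, -4) − 0.1·(208, -41) = (-18.3, 0.1)
(u₂, v₂) = (-18.3, 0.1) − 0.1·(-49051.856, -1339.16) = (4886.8856, 134.016)

(4886.8856, 134.016)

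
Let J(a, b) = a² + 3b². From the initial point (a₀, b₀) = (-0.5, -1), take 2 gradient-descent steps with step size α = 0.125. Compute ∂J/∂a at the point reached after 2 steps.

-0.5625

∇J = (2a, 6b)
Step 1: at (-0.5, -1), ∇J = (-1, -6) → (-0.5, -1) − 0.125·(-1, -6) = (-0.375, -0.25)
Step 2: at (-0.375, -0.25), ∇J = (-0.75, -1.5) → (-0.375, -0.25) − 0.125·(-0.75, -1.5) = (-0.28125, -0.0625)
∂J/∂a at (-0.28125, -0.0625) = -0.5625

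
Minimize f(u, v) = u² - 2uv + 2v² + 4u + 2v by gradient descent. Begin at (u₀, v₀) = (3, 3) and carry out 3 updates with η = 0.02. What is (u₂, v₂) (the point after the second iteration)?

∇f = (2u - 2v + 4, -2u + 4v + 2)
(u₁, v₁) = (3, 3) − 0.02·(4, 8) = (2.92, 2.84)
(u₂, v₂) = (2.92, 2.84) − 0.02·(4.16, 7.52) = (2.8368, 2.6896)

(2.8368, 2.6896)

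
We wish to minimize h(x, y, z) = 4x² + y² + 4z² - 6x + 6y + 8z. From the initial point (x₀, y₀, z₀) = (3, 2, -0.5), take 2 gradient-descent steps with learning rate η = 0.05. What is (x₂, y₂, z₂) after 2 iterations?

(1.56, 1.05, -0.82)

∇h = (8x - 6, 2y + 6, 8z + 8)
(x₁, y₁, z₁) = (3, 2, -0.5) − 0.05·(18, 10, 4) = (2.1, 1.5, -0.7)
(x₂, y₂, z₂) = (2.1, 1.5, -0.7) − 0.05·(10.8, 9, 2.4) = (1.56, 1.05, -0.82)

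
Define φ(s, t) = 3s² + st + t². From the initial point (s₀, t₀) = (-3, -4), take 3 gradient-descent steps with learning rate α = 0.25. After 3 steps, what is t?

-0.390625

∇φ = (6s + t, s + 2t)
Step 1: at (-3, -4), ∇φ = (-22, -11) → (-3, -4) − 0.25·(-22, -11) = (2.5, -1.25)
Step 2: at (2.5, -1.25), ∇φ = (13.75, 0) → (2.5, -1.25) − 0.25·(13.75, 0) = (-0.9375, -1.25)
Step 3: at (-0.9375, -1.25), ∇φ = (-6.875, -3.4375) → (-0.9375, -1.25) − 0.25·(-6.875, -3.4375) = (0.78125, -0.390625)
t = -0.390625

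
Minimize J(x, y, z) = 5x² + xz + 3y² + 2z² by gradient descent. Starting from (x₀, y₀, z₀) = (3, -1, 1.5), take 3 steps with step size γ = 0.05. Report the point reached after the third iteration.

∇J = (10x + z, 6y, x + 4z)
Step 1: at (3, -1, 1.5), ∇J = (31.5, -6, 9) → (3, -1, 1.5) − 0.05·(31.5, -6, 9) = (1.425, -0.7, 1.05)
Step 2: at (1.425, -0.7, 1.05), ∇J = (15.3, -4.2, 5.625) → (1.425, -0.7, 1.05) − 0.05·(15.3, -4.2, 5.625) = (0.66, -0.49, 0.76875)
Step 3: at (0.66, -0.49, 0.76875), ∇J = (7.36875, -2.94, 3.735) → (0.66, -0.49, 0.76875) − 0.05·(7.36875, -2.94, 3.735) = (0.2915625, -0.343, 0.582)

(0.2915625, -0.343, 0.582)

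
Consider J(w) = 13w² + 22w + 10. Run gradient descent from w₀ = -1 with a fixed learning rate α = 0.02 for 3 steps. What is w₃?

-0.863168

J′(w) = 26w + 22
Step 1: J′(-1) = -4; w₁ = -1 − 0.02·(-4) = -0.92
Step 2: J′(-0.92) = -1.92; w₂ = -0.92 − 0.02·(-1.92) = -0.8816
Step 3: J′(-0.8816) = -0.9216; w₃ = -0.8816 − 0.02·(-0.9216) = -0.863168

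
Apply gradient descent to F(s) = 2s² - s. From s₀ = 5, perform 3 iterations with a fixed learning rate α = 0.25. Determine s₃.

F′(s) = 4s - 1
Step 1: F′(5) = 19; s₁ = 5 − 0.25·19 = 0.25
Step 2: F′(0.25) = 0; s₂ = 0.25 − 0.25·0 = 0.25
Step 3: F′(0.25) = 0; s₃ = 0.25 − 0.25·0 = 0.25

0.25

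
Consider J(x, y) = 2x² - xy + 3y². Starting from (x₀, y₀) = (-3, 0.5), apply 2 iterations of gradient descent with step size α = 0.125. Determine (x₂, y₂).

∇J = (4x - y, -x + 6y)
Step 1: at (-3, 0.5), ∇J = (-12.5, 6) → (-3, 0.5) − 0.125·(-12.5, 6) = (-1.4375, -0.25)
Step 2: at (-1.4375, -0.25), ∇J = (-5.5, -0.0625) → (-1.4375, -0.25) − 0.125·(-5.5, -0.0625) = (-0.75, -0.2421875)

(-0.75, -0.2421875)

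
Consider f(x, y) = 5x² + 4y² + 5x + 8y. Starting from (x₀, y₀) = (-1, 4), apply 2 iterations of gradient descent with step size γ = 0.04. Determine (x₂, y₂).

∇f = (10x + 5, 8y + 8)
(x₁, y₁) = (-1, 4) − 0.04·(-5, 40) = (-0.8, 2.4)
(x₂, y₂) = (-0.8, 2.4) − 0.04·(-3, 27.2) = (-0.68, 1.312)

(-0.68, 1.312)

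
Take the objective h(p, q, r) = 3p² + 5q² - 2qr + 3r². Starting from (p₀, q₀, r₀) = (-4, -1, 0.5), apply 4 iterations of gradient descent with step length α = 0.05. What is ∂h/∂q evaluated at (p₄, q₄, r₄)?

∇h = (6p, 10q - 2r, -2q + 6r)
(p₁, q₁, r₁) = (-4, -1, 0.5) − 0.05·(-24, -11, 5) = (-2.8, -0.45, 0.25)
(p₂, q₂, r₂) = (-2.8, -0.45, 0.25) − 0.05·(-16.8, -5, 2.4) = (-1.96, -0.2, 0.13)
(p₃, q₃, r₃) = (-1.96, -0.2, 0.13) − 0.05·(-11.76, -2.26, 1.18) = (-1.372, -0.087, 0.071)
(p₄, q₄, r₄) = (-1.372, -0.087, 0.071) − 0.05·(-8.232, -1.012, 0.6) = (-0.9604, -0.0364, 0.041)
∂h/∂q at (-0.9604, -0.0364, 0.041) = -0.446

-0.446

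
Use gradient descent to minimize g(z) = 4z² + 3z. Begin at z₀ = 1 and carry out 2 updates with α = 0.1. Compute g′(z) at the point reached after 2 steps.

0.44

g′(z) = 8z + 3
z₁ = 1 − 0.1·11 = -0.1
z₂ = -0.1 − 0.1·2.2 = -0.32
g′(z) at (-0.32) = 0.44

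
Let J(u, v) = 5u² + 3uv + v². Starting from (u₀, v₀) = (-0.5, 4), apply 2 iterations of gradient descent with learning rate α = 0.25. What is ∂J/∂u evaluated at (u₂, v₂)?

∇J = (10u + 3v, 3u + 2v)
(u₁, v₁) = (-0.5, 4) − 0.25·(7, 6.5) = (-2.25, 2.375)
(u₂, v₂) = (-2.25, 2.375) − 0.25·(-15.375, -2) = (1.59375, 2.875)
∂J/∂u at (1.59375, 2.875) = 24.5625

24.5625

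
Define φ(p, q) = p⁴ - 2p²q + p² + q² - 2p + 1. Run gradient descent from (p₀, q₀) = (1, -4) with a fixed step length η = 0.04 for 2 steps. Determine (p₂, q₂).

(0.14752, -3.3088)

∇φ = (4p³ - 4pq + 2p - 2, -2p² + 2q)
Step 1: at (1, -4), ∇φ = (20, -10) → (1, -4) − 0.04·(20, -10) = (0.2, -3.6)
Step 2: at (0.2, -3.6), ∇φ = (1.312, -7.28) → (0.2, -3.6) − 0.04·(1.312, -7.28) = (0.14752, -3.3088)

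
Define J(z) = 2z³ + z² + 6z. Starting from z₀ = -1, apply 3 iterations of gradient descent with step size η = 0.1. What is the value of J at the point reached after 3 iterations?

-9598.114148352

J′(z) = 6z² + 2z + 6
Step 1: J′(-1) = 10; z₁ = -1 − 0.1·10 = -2
Step 2: J′(-2) = 26; z₂ = -2 − 0.1·26 = -4.6
Step 3: J′(-4.6) = 123.76; z₃ = -4.6 − 0.1·123.76 = -16.976
J(-16.976) = -9598.114148352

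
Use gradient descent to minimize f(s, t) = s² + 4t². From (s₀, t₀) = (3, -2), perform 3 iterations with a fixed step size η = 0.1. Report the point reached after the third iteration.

(1.536, -0.016)

∇f = (2s, 8t)
(s₁, t₁) = (3, -2) − 0.1·(6, -16) = (2.4, -0.4)
(s₂, t₂) = (2.4, -0.4) − 0.1·(4.8, -3.2) = (1.92, -0.08)
(s₃, t₃) = (1.92, -0.08) − 0.1·(3.84, -0.64) = (1.536, -0.016)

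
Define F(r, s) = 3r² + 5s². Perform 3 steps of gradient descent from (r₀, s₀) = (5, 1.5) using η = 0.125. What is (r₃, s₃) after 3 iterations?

(0.078125, -0.0234375)

∇F = (6r, 10s)
(r₁, s₁) = (5, 1.5) − 0.125·(30, 15) = (1.25, -0.375)
(r₂, s₂) = (1.25, -0.375) − 0.125·(7.5, -3.75) = (0.3125, 0.09375)
(r₃, s₃) = (0.3125, 0.09375) − 0.125·(1.875, 0.9375) = (0.078125, -0.0234375)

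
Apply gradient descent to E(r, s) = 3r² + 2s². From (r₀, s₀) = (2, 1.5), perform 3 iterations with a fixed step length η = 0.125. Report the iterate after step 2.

(0.125, 0.375)

∇E = (6r, 4s)
(r₁, s₁) = (2, 1.5) − 0.125·(12, 6) = (0.5, 0.75)
(r₂, s₂) = (0.5, 0.75) − 0.125·(3, 3) = (0.125, 0.375)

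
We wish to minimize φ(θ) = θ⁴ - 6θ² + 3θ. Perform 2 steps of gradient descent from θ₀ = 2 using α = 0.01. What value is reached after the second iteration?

1.81674924

φ′(θ) = 4θ³ - 12θ + 3
θ₁ = 2 − 0.01·11 = 1.89
θ₂ = 1.89 − 0.01·7.325076 = 1.81674924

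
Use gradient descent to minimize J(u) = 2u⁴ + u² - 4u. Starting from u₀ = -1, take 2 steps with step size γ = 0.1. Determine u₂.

J′(u) = 8u³ + 2u - 4
u₁ = -1 − 0.1·(-14) = 0.4
u₂ = 0.4 − 0.1·(-2.688) = 0.6688

0.6688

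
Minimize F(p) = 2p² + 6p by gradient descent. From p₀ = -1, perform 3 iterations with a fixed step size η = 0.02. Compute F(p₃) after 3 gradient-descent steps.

-4.196822499328

F′(p) = 4p + 6
p₁ = -1 − 0.02·2 = -1.04
p₂ = -1.04 − 0.02·1.84 = -1.0768
p₃ = -1.0768 − 0.02·1.6928 = -1.110656
F(-1.110656) = -4.196822499328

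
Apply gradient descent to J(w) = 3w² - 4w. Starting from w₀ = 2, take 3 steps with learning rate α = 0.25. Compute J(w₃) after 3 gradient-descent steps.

-1.25

J′(w) = 6w - 4
w₁ = 2 − 0.25·8 = 0
w₂ = 0 − 0.25·(-4) = 1
w₃ = 1 − 0.25·2 = 0.5
J(0.5) = -1.25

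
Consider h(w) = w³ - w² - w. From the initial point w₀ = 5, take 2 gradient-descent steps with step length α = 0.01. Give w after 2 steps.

3.886912

h′(w) = 3w² - 2w - 1
w₁ = 5 − 0.01·64 = 4.36
w₂ = 4.36 − 0.01·47.3088 = 3.886912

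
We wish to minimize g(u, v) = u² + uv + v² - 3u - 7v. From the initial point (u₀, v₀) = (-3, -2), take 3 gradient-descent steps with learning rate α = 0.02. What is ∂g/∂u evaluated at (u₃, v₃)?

∇g = (2u + v - 3, u + 2v - 7)
(u₁, v₁) = (-3, -2) − 0.02·(-11, -14) = (-2.78, -1.72)
(u₂, v₂) = (-2.78, -1.72) − 0.02·(-10.28, -13.22) = (-2.5744, -1.4556)
(u₃, v₃) = (-2.5744, -1.4556) − 0.02·(-9.6044, -12.4856) = (-2.382312, -1.205888)
∂g/∂u at (-2.382312, -1.205888) = -8.970512

-8.970512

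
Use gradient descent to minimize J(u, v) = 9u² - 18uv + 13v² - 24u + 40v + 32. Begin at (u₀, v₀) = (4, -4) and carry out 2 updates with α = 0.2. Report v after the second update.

-177.44

∇J = (18u - 18v - 24, -18u + 26v + 40)
(u₁, v₁) = (4, -4) − 0.2·(120, -136) = (-20, 23.2)
(u₂, v₂) = (-20, 23.2) − 0.2·(-801.6, 1003.2) = (140.32, -177.44)
v = -177.44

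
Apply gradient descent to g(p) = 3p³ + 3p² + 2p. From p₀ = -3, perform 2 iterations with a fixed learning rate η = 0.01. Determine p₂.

-4.650025

g′(p) = 9p² + 6p + 2
Step 1: g′(-3) = 65; p₁ = -3 − 0.01·65 = -3.65
Step 2: g′(-3.65) = 100.0025; p₂ = -3.65 − 0.01·100.0025 = -4.650025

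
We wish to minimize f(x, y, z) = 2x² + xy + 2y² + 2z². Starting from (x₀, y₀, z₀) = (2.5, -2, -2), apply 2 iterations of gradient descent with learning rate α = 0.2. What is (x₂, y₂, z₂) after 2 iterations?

∇f = (4x + y, x + 4y, 4z)
(x₁, y₁, z₁) = (2.5, -2, -2) − 0.2·(8, -5.5, -8) = (0.9, -0.9, -0.4)
(x₂, y₂, z₂) = (0.9, -0.9, -0.4) − 0.2·(2.7, -2.7, -1.6) = (0.36, -0.36, -0.08)

(0.36, -0.36, -0.08)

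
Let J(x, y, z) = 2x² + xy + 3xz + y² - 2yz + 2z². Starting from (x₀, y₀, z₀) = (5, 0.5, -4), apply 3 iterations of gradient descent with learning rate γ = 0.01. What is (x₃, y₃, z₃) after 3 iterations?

∇J = (4x + y + 3z, x + 2y - 2z, 3x - 2y + 4z)
(x₁, y₁, z₁) = (5, 0.5, -4) − 0.01·(8.5, 14, -2) = (4.915, 0.36, -3.98)
(x₂, y₂, z₂) = (4.915, 0.36, -3.98) − 0.01·(8.08, 13.595, -1.895) = (4.8342, 0.22405, -3.96105)
(x₃, y₃, z₃) = (4.8342, 0.22405, -3.96105) − 0.01·(7.6777, 13.2044, -1.7897) = (4.757423, 0.092006, -3.943153)

(4.757423, 0.092006, -3.943153)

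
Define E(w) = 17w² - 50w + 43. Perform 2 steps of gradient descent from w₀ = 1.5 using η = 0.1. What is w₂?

E′(w) = 34w - 50
w₁ = 1.5 − 0.1·1 = 1.4
w₂ = 1.4 − 0.1·(-2.4) = 1.64

1.64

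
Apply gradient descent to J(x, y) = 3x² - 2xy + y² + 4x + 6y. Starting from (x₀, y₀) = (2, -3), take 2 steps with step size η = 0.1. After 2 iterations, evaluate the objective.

-15.3616

∇J = (6x - 2y + 4, -2x + 2y + 6)
(x₁, y₁) = (2, -3) − 0.1·(22, -4) = (-0.2, -2.6)
(x₂, y₂) = (-0.2, -2.6) − 0.1·(8, 1.2) = (-1, -2.72)
J(-1, -2.72) = -15.3616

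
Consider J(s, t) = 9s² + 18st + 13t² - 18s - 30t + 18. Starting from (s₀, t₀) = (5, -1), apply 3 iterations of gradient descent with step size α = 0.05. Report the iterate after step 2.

(3.56, 0.24)

∇J = (18s + 18t - 18, 18s + 26t - 30)
Step 1: at (5, -1), ∇J = (54, 34) → (5, -1) − 0.05·(54, 34) = (2.3, -2.7)
Step 2: at (2.3, -2.7), ∇J = (-25.2, -58.8) → (2.3, -2.7) − 0.05·(-25.2, -58.8) = (3.56, 0.24)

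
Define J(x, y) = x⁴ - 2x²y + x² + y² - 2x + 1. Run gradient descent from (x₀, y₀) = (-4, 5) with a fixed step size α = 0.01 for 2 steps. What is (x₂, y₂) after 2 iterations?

∇J = (4x³ - 4xy + 2x - 2, -2x² + 2y)
Step 1: at (-4, 5), ∇J = (-186, -22) → (-4, 5) − 0.01·(-186, -22) = (-2.14, 5.22)
Step 2: at (-2.14, 5.22), ∇J = (-0.798176, 1.2808) → (-2.14, 5.22) − 0.01·(-0.798176, 1.2808) = (-2.13201824, 5.207192)

(-2.13201824, 5.207192)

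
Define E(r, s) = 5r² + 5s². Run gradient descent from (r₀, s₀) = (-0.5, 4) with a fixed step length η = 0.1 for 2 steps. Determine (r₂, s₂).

(0, 0)

∇E = (10r, 10s)
Step 1: at (-0.5, 4), ∇E = (-5, 40) → (-0.5, 4) − 0.1·(-5, 40) = (0, 0)
Step 2: at (0, 0), ∇E = (0, 0) → (0, 0) − 0.1·(0, 0) = (0, 0)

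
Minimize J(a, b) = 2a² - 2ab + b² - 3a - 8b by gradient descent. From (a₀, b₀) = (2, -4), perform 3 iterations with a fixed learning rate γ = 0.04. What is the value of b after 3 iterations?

∇J = (4a - 2b - 3, -2a + 2b - 8)
Step 1: at (2, -4), ∇J = (13, -20) → (2, -4) − 0.04·(13, -20) = (1.48, -3.2)
Step 2: at (1.48, -3.2), ∇J = (9.32, -17.36) → (1.48, -3.2) − 0.04·(9.32, -17.36) = (1.1072, -2.5056)
Step 3: at (1.1072, -2.5056), ∇J = (6.44, -15.2256) → (1.1072, -2.5056) − 0.04·(6.44, -15.2256) = (0.8496, -1.896576)
b = -1.896576

-1.896576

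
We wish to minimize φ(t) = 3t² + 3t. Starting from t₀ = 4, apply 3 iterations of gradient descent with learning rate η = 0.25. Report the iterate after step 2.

φ′(t) = 6t + 3
Step 1: φ′(4) = 27; t₁ = 4 − 0.25·27 = -2.75
Step 2: φ′(-2.75) = -13.5; t₂ = -2.75 − 0.25·(-13.5) = 0.625

0.625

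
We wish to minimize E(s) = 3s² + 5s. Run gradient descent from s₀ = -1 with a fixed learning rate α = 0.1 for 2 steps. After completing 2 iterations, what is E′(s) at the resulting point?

E′(s) = 6s + 5
s₁ = -1 − 0.1·(-1) = -0.9
s₂ = -0.9 − 0.1·(-0.4) = -0.86
E′(s) at (-0.86) = -0.16

-0.16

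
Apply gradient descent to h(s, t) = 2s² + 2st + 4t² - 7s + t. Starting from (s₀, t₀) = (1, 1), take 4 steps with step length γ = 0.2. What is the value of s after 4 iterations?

∇h = (4s + 2t - 7, 2s + 8t + 1)
Step 1: at (1, 1), ∇h = (-1, 11) → (1, 1) − 0.2·(-1, 11) = (1.2, -1.2)
Step 2: at (1.2, -1.2), ∇h = (-4.6, -6.2) → (1.2, -1.2) − 0.2·(-4.6, -6.2) = (2.12, 0.04)
Step 3: at (2.12, 0.04), ∇h = (1.56, 5.56) → (2.12, 0.04) − 0.2·(1.56, 5.56) = (1.808, -1.072)
Step 4: at (1.808, -1.072), ∇h = (-1.912, -3.96) → (1.808, -1.072) − 0.2·(-1.912, -3.96) = (2.1904, -0.28)
s = 2.1904

2.1904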